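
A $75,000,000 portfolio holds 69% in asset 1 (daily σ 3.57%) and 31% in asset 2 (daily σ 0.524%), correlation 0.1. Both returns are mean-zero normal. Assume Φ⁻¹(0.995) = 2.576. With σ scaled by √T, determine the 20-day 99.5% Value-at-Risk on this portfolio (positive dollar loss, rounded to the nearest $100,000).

σ_p = √(0.69²·3.57² + 0.31²·0.524² + 2·0.1·0.69·0.31·3.57·0.524) = 2.485%.
σ_{20d} = 2.485% × √20 = 11.113%.
VaR = 2.576 × 11.113% = 28.627%; on $75,000,000 that is $21,470,250.

$21,500,000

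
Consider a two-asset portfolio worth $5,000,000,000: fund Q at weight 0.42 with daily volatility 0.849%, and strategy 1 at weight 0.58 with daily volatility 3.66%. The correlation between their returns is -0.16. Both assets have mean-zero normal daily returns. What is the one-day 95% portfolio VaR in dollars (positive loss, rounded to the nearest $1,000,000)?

σ_p² = 0.42²·0.849² + 0.58²·3.66² + 2·-0.16·0.42·0.58·0.849·3.66 = 4.3912 (%²).
σ_p = √4.3912 = 2.096%.
At 95%, z = 1.645.
VaR = 1.645 × 2.096% = 3.448%; on $5,000,000,000 that is $172,400,000.

$172,000,000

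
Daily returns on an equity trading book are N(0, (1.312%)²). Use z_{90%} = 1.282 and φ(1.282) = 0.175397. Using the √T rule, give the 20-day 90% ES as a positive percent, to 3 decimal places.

10.291%

σ_{20d} = 1.312% × √20 = 5.867%.
ES multiplier = φ(z)/(1−α) = 0.175397/0.1 = 1.754.
ES = 5.867% × 1.754 = 10.291%.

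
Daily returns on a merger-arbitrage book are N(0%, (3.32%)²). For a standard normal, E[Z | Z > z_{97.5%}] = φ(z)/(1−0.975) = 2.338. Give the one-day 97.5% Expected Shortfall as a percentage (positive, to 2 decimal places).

7.76%

ES = 3.32% × 2.338 = 7.762%.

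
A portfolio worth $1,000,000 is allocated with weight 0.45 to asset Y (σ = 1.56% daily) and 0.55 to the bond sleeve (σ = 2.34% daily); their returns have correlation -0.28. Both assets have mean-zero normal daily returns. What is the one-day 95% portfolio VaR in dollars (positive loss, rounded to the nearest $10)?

σ_p² = 0.45²·1.56² + 0.55²·2.34² + 2·-0.28·0.45·0.55·1.56·2.34 = 1.6432 (%²).
σ_p = √1.6432 = 1.282%.
At 95%, z = 1.645.
VaR = 1.645 × 1.282% = 2.109%; on $1,000,000 that is $21,090.

$21,090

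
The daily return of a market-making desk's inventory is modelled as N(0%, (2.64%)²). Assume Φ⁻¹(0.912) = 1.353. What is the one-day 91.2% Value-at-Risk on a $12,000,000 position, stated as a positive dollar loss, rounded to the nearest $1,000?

$429,000

VaR = z·σ = 1.353 × 2.64% = 3.572%.
On $12,000,000: 0.03572 × $12,000,000 = $428,640.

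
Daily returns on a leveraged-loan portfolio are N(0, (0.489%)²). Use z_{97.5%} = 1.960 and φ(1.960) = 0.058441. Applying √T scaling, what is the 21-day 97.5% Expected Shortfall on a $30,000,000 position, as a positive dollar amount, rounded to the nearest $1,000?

$1,572,000

σ_{21d} = 0.489% × √21 = 2.241%.
ES multiplier = φ(z)/(1−α) = 0.058441/0.025 = 2.338.
ES = 2.241% × 2.338 = 5.239%; on $30,000,000: $1,571,700.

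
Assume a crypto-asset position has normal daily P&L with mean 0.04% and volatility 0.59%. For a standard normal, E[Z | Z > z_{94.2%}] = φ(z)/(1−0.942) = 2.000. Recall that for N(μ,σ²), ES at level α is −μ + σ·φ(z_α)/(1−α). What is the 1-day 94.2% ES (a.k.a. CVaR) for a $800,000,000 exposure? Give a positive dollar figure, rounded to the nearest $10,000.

$9,120,000

ES = −(0.04%) + 0.59% × 2.000 = 1.140%.
On $800,000,000: 0.01140 × $800,000,000 = $9,120,000.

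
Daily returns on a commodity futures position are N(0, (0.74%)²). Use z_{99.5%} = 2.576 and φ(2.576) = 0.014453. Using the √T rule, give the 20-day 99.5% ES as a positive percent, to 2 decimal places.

σ_{20d} = 0.74% × √20 = 3.309%.
ES multiplier = φ(z)/(1−α) = 0.014453/0.005 = 2.891.
ES = 3.309% × 2.891 = 9.566%.

9.57%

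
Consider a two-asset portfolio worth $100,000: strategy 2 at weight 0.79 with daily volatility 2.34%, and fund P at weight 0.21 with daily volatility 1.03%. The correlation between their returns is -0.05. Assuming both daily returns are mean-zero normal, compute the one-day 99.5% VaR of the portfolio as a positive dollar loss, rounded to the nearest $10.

$4,770

σ_p² = 0.79²·2.34² + 0.21²·1.03² + 2·-0.05·0.79·0.21·2.34·1.03 = 3.4241 (%²).
σ_p = √3.4241 = 1.850%.
At 99.5%, z = 2.576.
VaR = 2.576 × 1.850% = 4.766%; on $100,000 that is $4,766.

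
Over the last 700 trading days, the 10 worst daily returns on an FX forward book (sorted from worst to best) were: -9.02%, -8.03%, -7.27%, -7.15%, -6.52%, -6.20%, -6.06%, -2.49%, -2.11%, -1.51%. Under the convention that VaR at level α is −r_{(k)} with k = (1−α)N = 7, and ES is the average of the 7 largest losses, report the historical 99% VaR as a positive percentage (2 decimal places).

k = 7; the 7th lowest return is -6.06%, so VaR = 6.06%.

6.06%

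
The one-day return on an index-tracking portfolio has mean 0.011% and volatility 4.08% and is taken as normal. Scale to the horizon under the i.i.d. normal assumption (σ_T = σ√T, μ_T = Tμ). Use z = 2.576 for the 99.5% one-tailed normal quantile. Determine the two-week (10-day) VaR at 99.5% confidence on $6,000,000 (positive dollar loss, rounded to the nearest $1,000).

$1,988,000

σ_{10d} = 4.08% × √10 = 12.902%; μ_{10d} = 10 × 0.011% = 0.110%.
VaR = −(0.110%) + 2.576 × 12.902% = 33.126%.
On $6,000,000: 0.33126 × $6,000,000 = $1,987,560.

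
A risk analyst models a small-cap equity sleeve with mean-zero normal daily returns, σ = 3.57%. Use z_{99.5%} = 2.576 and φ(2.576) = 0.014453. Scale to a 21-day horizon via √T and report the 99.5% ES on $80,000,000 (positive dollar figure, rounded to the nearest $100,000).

σ_{21d} = 3.57% × √21 = 16.360%.
ES multiplier = φ(z)/(1−α) = 0.014453/0.005 = 2.891.
ES = 16.360% × 2.891 = 47.297%; on $80,000,000: $37,837,600.

$37,800,000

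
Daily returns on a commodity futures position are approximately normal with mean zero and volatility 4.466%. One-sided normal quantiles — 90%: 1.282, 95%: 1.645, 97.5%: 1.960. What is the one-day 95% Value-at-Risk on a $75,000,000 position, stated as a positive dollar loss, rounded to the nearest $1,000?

VaR = z·σ = 1.645 × 4.466% = 7.347%.
On $75,000,000: 0.07347 × $75,000,000 = $5,510,250.

$5,510,000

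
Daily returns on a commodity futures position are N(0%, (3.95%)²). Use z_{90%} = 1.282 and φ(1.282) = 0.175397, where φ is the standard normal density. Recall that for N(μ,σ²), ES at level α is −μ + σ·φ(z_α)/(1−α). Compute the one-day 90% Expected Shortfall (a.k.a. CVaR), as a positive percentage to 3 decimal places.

Tail multiplier: φ(z)/(1−α) = 0.175397 / 0.1 = 1.754.
ES = 3.95% × 1.754 = 6.928%.

6.928%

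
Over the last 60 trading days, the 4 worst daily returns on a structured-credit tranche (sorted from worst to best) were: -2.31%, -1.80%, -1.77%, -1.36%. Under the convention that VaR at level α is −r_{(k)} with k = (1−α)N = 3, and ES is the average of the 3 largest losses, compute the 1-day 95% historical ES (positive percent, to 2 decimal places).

1.96%

The 3 worst returns sum to -5.88%.
ES = −(-5.88%) / 3 = 1.96%.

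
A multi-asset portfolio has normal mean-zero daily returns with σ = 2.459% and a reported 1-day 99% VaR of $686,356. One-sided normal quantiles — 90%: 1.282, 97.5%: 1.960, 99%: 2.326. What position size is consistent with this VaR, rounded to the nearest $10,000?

$12,000,000

VaR as a fraction of value: z·σ = 2.326 × 2.459% = 5.71963%.
Position = $686,356 / 0.0571963 = $11,999,999.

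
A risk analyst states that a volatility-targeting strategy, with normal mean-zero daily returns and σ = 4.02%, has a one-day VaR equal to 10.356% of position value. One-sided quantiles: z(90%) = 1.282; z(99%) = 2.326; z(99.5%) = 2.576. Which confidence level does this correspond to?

99.5%

Implied z = VaR/σ = 10.356 / 4.02 = 2.576.
This matches z(99.5%) = 2.576.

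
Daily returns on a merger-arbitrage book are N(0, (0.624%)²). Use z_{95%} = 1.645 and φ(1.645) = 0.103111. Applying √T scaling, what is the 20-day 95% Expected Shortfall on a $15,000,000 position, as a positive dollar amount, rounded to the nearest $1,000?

$863,000

σ_{20d} = 0.624% × √20 = 2.791%.
ES multiplier = φ(z)/(1−α) = 0.103111/0.05 = 2.062.
ES = 2.791% × 2.062 = 5.755%; on $15,000,000: $863,250.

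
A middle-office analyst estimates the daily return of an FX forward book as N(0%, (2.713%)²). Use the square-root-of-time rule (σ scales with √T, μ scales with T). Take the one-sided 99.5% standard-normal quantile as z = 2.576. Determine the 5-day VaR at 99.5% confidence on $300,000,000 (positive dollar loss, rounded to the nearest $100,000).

$46,900,000

σ_{5d} = 2.713% × √5 = 6.066%.
VaR = 2.576 × 6.066% = 15.626%.
On $300,000,000: 0.15626 × $300,000,000 = $46,878,000.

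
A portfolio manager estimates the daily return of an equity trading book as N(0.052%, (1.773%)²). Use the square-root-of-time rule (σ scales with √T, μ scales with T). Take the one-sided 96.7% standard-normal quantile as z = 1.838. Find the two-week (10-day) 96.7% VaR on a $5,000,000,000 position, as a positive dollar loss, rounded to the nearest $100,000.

$489,300,000

σ_{10d} = 1.773% × √10 = 5.607%; μ_{10d} = 10 × 0.052% = 0.520%.
VaR = −(0.520%) + 1.838 × 5.607% = 9.786%.
On $5,000,000,000: 0.09786 × $5,000,000,000 = $489,300,000.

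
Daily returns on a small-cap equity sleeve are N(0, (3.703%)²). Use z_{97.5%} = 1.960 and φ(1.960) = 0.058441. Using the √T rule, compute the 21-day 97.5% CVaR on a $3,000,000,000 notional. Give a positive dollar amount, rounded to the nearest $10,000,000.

$1,190,000,000

σ_{21d} = 3.703% × √21 = 16.969%.
ES multiplier = φ(z)/(1−α) = 0.058441/0.025 = 2.338.
ES = 16.969% × 2.338 = 39.674%; on $3,000,000,000: $1,190,220,000.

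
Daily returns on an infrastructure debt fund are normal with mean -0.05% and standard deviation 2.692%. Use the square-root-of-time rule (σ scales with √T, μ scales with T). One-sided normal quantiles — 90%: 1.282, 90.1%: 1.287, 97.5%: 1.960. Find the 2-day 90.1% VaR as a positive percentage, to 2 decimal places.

5.00%

σ_{2d} = 2.692% × √2 = 3.807%; μ_{2d} = 2 × -0.05% = -0.100%.
VaR = −(-0.100%) + 1.287 × 3.807% = 5.000%.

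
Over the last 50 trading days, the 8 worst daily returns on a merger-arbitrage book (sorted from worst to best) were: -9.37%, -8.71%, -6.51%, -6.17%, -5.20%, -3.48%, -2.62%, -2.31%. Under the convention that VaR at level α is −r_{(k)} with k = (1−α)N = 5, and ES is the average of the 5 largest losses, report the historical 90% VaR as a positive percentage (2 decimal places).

5.20%

k = 5; the 5th lowest return is -5.20%, so VaR = 5.20%.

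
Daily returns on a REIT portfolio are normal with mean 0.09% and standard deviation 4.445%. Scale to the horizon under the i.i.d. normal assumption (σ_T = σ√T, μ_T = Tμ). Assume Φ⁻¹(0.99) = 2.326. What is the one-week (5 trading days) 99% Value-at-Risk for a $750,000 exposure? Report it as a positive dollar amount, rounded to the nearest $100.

σ_{5d} = 4.445% × √5 = 9.939%; μ_{5d} = 5 × 0.09% = 0.450%.
VaR = −(0.450%) + 2.326 × 9.939% = 22.668%.
On $750,000: 0.22668 × $750,000 = $170,010.

$170,000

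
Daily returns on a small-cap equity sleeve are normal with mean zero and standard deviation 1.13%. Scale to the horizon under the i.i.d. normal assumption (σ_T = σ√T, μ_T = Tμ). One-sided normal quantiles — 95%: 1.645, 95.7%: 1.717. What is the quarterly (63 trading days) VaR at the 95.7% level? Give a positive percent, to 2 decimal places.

15.40%

σ_{63d} = 1.13% × √63 = 8.969%.
VaR = 1.717 × 8.969% = 15.400%.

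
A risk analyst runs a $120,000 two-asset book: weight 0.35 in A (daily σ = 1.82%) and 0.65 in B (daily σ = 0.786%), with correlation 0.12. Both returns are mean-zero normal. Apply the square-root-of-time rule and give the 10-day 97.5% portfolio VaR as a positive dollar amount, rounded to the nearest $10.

σ_p = √(0.35²·1.82² + 0.65²·0.786² + 2·0.12·0.35·0.65·1.82·0.786) = 0.863%.
σ_{10d} = 0.863% × √10 = 2.729%.
z(97.5%) = 1.960.
VaR = 1.960 × 2.729% = 5.349%; on $120,000 that is $6,419.

$6,420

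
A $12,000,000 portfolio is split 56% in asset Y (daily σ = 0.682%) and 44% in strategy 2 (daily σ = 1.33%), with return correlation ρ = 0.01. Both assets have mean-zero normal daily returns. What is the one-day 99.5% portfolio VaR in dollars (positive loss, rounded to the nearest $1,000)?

σ_p² = 0.56²·0.682² + 0.44²·1.33² + 2·0.01·0.56·0.44·0.682·1.33 = 0.4928 (%²).
σ_p = √0.4928 = 0.702%.
At 99.5%, z = 2.576.
VaR = 2.576 × 0.702% = 1.808%; on $12,000,000 that is $216,960.

$217,000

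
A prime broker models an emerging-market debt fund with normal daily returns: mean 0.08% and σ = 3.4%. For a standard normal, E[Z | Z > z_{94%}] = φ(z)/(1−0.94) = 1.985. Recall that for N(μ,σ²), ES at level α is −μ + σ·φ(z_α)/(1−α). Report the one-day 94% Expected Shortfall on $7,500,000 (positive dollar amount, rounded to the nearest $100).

$500,200

ES = −(0.08%) + 3.4% × 1.985 = 6.669%.
On $7,500,000: 0.06669 × $7,500,000 = $500,175.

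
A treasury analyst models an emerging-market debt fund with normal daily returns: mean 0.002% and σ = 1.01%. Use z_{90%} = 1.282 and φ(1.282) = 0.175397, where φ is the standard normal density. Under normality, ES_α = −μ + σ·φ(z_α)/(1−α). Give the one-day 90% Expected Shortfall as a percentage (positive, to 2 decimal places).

1.77%

Tail multiplier: φ(z)/(1−α) = 0.175397 / 0.1 = 1.754.
ES = −(0.002%) + 1.01% × 1.754 = 1.770%.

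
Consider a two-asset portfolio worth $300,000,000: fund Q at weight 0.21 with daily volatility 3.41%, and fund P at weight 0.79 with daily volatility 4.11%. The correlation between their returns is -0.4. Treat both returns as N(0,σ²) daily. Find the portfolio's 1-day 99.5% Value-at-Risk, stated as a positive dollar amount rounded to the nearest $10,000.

$23,430,000

σ_p² = 0.21²·3.41² + 0.79²·4.11² + 2·-0.4·0.21·0.79·3.41·4.11 = 9.1951 (%²).
σ_p = √9.1951 = 3.032%.
At 99.5%, z = 2.576.
VaR = 2.576 × 3.032% = 7.810%; on $300,000,000 that is $23,430,000.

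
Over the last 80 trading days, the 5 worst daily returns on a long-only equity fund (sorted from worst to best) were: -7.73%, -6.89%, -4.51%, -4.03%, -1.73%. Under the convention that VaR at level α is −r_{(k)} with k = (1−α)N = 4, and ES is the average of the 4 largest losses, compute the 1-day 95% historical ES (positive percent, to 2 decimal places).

5.79%

The 4 worst returns sum to -23.16%.
ES = −(-23.16%) / 4 = 5.79%.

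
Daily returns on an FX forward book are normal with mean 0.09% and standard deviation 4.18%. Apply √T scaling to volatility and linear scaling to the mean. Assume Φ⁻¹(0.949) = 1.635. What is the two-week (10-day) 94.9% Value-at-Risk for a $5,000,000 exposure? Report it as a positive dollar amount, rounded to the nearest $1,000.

σ_{10d} = 4.18% × √10 = 13.218%; μ_{10d} = 10 × 0.09% = 0.900%.
VaR = −(0.900%) + 1.635 × 13.218% = 20.711%.
On $5,000,000: 0.20711 × $5,000,000 = $1,035,550.

$1,036,000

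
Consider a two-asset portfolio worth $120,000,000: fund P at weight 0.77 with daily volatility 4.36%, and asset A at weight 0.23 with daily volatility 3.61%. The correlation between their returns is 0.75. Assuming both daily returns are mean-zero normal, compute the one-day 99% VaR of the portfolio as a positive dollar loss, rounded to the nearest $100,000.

$11,200,000

σ_p² = 0.77²·4.36² + 0.23²·3.61² + 2·0.75·0.77·0.23·4.36·3.61 = 16.1414 (%²).
σ_p = √16.1414 = 4.018%.
At 99%, z = 2.326.
VaR = 2.326 × 4.018% = 9.346%; on $120,000,000 that is $11,215,200.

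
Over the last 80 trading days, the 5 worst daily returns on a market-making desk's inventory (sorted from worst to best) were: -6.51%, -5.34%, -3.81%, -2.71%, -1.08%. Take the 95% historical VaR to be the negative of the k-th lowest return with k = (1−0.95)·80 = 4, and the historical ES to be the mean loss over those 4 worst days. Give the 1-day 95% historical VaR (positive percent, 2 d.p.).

2.71%

k = 4; the 4th lowest return is -2.71%, so VaR = 2.71%.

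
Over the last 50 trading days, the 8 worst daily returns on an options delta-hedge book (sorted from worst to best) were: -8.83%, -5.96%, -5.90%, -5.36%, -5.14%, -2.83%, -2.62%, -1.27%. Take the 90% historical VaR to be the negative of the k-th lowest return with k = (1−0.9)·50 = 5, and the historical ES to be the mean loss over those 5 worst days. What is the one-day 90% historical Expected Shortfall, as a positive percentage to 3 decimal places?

The 5 worst returns sum to -31.19%.
ES = −(-31.19%) / 5 = 6.238%.

6.238%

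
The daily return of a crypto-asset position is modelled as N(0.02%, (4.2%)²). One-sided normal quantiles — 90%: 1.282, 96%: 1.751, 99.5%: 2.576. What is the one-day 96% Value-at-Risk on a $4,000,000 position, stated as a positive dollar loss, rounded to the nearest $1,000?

$293,000

VaR = −μ + z·σ = −(0.02%) + 1.751 × 4.2% = 7.334%.
On $4,000,000: 0.07334 × $4,000,000 = $293,360.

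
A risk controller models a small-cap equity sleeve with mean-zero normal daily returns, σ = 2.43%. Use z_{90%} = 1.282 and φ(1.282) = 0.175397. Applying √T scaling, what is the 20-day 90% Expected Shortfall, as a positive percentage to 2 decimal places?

19.06%

σ_{20d} = 2.43% × √20 = 10.867%.
ES multiplier = φ(z)/(1−α) = 0.175397/0.1 = 1.754.
ES = 10.867% × 1.754 = 19.061%.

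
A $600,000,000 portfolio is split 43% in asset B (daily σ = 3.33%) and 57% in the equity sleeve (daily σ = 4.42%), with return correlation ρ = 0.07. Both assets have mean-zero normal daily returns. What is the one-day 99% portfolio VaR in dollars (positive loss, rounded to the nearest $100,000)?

σ_p² = 0.43²·3.33² + 0.57²·4.42² + 2·0.07·0.43·0.57·3.33·4.42 = 8.9028 (%²).
σ_p = √8.9028 = 2.984%.
At 99%, z = 2.326.
VaR = 2.326 × 2.984% = 6.941%; on $600,000,000 that is $41,646,000.

$41,600,000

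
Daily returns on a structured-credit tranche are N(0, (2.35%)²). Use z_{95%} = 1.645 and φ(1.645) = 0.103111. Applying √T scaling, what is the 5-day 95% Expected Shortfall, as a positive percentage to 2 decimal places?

10.84%

σ_{5d} = 2.35% × √5 = 5.255%.
ES multiplier = φ(z)/(1−α) = 0.103111/0.05 = 2.062.
ES = 5.255% × 2.062 = 10.836%.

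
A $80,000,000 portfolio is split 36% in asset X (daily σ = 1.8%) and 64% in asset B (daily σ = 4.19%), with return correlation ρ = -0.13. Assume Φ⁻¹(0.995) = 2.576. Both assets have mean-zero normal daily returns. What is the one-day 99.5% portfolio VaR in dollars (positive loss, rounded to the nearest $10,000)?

σ_p² = 0.36²·1.8² + 0.64²·4.19² + 2·-0.13·0.36·0.64·1.8·4.19 = 7.1591 (%²).
σ_p = √7.1591 = 2.676%.
VaR = 2.576 × 2.676% = 6.893%; on $80,000,000 that is $5,514,400.

$5,510,000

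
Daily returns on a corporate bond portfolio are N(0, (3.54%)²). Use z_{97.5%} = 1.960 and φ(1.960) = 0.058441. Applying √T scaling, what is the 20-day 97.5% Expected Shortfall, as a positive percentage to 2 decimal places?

37.01%

σ_{20d} = 3.54% × √20 = 15.831%.
ES multiplier = φ(z)/(1−α) = 0.058441/0.025 = 2.338.
ES = 15.831% × 2.338 = 37.013%.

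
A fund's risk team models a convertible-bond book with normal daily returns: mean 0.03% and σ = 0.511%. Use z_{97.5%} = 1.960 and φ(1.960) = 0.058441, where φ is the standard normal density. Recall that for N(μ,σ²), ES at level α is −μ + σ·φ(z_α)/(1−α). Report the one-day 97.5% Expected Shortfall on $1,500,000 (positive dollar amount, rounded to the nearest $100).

$17,500

Tail multiplier: φ(z)/(1−α) = 0.058441 / 0.025 = 2.338.
ES = −(0.03%) + 0.511% × 2.338 = 1.165%.
On $1,500,000: 0.01165 × $1,500,000 = $17,475.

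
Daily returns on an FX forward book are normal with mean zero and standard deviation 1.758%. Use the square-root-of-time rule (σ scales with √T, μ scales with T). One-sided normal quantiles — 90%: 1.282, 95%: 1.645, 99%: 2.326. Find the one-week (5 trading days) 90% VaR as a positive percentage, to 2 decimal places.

σ_{5d} = 1.758% × √5 = 3.931%.
VaR = 1.282 × 3.931% = 5.040%.

5.04%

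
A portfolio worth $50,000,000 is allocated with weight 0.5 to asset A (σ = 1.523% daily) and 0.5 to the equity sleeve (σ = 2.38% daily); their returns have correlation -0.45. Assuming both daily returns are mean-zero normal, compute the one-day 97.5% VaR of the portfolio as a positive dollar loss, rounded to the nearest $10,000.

σ_p² = 0.5²·1.523² + 0.5²·2.38² + 2·-0.45·0.5·0.5·1.523·2.38 = 1.1804 (%²).
σ_p = √1.1804 = 1.086%.
At 97.5%, z = 1.960.
VaR = 1.960 × 1.086% = 2.129%; on $50,000,000 that is $1,064,500.

$1,060,000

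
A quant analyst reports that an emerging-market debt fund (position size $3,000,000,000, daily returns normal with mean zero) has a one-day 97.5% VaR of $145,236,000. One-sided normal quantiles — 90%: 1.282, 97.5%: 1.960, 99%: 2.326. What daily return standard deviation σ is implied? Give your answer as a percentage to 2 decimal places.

VaR as a fraction: $145,236,000 / $3,000,000,000 = 4.841%.
σ = VaR / z = 4.841% / 1.960 = 2.470%.

2.47%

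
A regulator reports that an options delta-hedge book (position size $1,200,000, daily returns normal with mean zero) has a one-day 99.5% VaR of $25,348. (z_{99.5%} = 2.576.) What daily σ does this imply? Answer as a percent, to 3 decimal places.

VaR as a fraction: $25,348 / $1,200,000 = 2.112%.
σ = VaR / z = 2.112% / 2.576 = 0.820%.

0.820%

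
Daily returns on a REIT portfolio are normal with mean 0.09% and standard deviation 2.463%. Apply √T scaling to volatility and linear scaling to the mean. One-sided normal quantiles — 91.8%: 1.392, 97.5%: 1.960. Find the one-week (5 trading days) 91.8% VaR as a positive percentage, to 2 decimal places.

7.22%

σ_{5d} = 2.463% × √5 = 5.507%; μ_{5d} = 5 × 0.09% = 0.450%.
VaR = −(0.450%) + 1.392 × 5.507% = 7.216%.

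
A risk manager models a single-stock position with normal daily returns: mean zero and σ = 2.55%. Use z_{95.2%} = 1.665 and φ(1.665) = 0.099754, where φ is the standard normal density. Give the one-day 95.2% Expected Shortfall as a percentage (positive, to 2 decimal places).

5.30%

Tail multiplier: φ(z)/(1−α) = 0.099754 / 0.048 = 2.078.
ES = 2.55% × 2.078 = 5.299%.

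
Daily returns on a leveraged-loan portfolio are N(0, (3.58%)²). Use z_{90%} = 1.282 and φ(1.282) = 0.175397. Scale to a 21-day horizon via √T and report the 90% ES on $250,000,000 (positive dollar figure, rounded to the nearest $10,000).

σ_{21d} = 3.58% × √21 = 16.406%.
ES multiplier = φ(z)/(1−α) = 0.175397/0.1 = 1.754.
ES = 16.406% × 1.754 = 28.776%; on $250,000,000: $71,940,000.

$71,940,000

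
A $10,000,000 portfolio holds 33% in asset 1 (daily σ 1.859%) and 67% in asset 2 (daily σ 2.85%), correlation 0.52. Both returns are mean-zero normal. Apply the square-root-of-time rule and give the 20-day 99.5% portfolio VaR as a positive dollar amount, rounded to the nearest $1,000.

$2,637,000

σ_p = √(0.33²·1.859² + 0.67²·2.85² + 2·0.52·0.33·0.67·1.859·2.85) = 2.289%.
σ_{20d} = 2.289% × √20 = 10.237%.
z(99.5%) = 2.576.
VaR = 2.576 × 10.237% = 26.371%; on $10,000,000 that is $2,637,100.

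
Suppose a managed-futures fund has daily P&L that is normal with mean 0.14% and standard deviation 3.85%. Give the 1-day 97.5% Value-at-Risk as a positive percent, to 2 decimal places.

At 97.5% one-sided, z = 1.960.
VaR = −μ + z·σ = −(0.14%) + 1.960 × 3.85% = 7.406%.

7.41%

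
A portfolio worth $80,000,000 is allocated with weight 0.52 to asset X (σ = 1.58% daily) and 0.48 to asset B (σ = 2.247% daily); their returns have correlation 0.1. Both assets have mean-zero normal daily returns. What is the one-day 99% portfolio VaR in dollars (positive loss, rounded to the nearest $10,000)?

$2,640,000

σ_p² = 0.52²·1.58² + 0.48²·2.247² + 2·0.1·0.52·0.48·1.58·2.247 = 2.0155 (%²).
σ_p = √2.0155 = 1.420%.
At 99%, z = 2.326.
VaR = 2.326 × 1.420% = 3.303%; on $80,000,000 that is $2,642,400.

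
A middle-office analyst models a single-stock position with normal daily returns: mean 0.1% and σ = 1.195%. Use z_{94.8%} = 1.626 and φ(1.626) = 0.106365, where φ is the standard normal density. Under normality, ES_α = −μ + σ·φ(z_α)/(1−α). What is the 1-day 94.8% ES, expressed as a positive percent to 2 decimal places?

2.34%

Tail multiplier: φ(z)/(1−α) = 0.106365 / 0.052 = 2.045.
ES = −(0.1%) + 1.195% × 2.045 = 2.344%.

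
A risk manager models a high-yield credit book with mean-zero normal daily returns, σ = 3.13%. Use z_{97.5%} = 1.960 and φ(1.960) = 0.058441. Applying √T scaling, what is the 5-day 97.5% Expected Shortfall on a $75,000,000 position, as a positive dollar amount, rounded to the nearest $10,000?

σ_{5d} = 3.13% × √5 = 6.999%.
ES multiplier = φ(z)/(1−α) = 0.058441/0.025 = 2.338.
ES = 6.999% × 2.338 = 16.364%; on $75,000,000: $12,273,000.

$12,270,000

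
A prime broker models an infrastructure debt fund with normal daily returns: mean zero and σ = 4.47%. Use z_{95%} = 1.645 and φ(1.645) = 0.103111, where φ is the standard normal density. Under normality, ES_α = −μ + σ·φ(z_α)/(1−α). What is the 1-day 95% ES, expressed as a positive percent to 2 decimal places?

Tail multiplier: φ(z)/(1−α) = 0.103111 / 0.05 = 2.062.
ES = 4.47% × 2.062 = 9.217%.

9.22%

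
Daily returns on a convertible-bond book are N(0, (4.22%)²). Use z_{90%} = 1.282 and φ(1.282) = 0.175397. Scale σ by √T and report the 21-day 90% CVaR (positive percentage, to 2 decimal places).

σ_{21d} = 4.22% × √21 = 19.338%.
ES multiplier = φ(z)/(1−α) = 0.175397/0.1 = 1.754.
ES = 19.338% × 1.754 = 33.919%.

33.92%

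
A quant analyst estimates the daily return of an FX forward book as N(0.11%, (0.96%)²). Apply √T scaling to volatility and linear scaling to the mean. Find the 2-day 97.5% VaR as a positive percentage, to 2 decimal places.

At 97.5%, z = 1.960.
σ_{2d} = 0.96% × √2 = 1.358%; μ_{2d} = 2 × 0.11% = 0.220%.
VaR = −(0.220%) + 1.960 × 1.358% = 2.442%.

2.44%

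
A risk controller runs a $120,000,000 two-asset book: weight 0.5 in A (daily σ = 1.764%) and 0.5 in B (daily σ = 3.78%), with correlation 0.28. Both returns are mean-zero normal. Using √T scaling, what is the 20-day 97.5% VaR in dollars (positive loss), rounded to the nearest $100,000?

$24,200,000

σ_p = √(0.5²·1.764² + 0.5²·3.78² + 2·0.28·0.5·0.5·1.764·3.78) = 2.299%.
σ_{20d} = 2.299% × √20 = 10.281%.
z(97.5%) = 1.960.
VaR = 1.960 × 10.281% = 20.151%; on $120,000,000 that is $24,181,200.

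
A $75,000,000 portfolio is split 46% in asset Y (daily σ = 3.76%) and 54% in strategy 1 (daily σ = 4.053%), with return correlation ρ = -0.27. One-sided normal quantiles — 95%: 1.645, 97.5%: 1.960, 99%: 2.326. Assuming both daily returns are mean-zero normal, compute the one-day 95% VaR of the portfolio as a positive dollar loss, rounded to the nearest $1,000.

σ_p² = 0.46²·3.76² + 0.54²·4.053² + 2·-0.27·0.46·0.54·3.76·4.053 = 5.7374 (%²).
σ_p = √5.7374 = 2.395%.
VaR = 1.645 × 2.395% = 3.940%; on $75,000,000 that is $2,955,000.

$2,955,000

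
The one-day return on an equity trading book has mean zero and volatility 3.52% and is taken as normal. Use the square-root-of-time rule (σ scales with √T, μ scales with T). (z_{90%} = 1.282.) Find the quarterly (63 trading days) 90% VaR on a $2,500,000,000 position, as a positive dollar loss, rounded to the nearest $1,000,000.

$895,000,000

σ_{63d} = 3.52% × √63 = 27.939%.
VaR = 1.282 × 27.939% = 35.818%.
On $2,500,000,000: 0.35818 × $2,500,000,000 = $895,450,000.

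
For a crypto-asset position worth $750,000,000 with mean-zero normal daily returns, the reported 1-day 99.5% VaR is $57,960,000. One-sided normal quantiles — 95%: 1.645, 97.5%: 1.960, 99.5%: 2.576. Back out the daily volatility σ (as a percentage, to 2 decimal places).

3.00%

VaR as a fraction: $57,960,000 / $750,000,000 = 7.728%.
σ = VaR / z = 7.728% / 2.576 = 3.000%.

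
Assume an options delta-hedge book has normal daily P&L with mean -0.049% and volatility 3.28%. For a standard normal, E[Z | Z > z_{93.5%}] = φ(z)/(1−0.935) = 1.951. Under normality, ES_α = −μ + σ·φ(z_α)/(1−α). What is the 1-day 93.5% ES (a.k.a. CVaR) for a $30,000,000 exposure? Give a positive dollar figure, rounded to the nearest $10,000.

ES = −(-0.049%) + 3.28% × 1.951 = 6.448%.
On $30,000,000: 0.06448 × $30,000,000 = $1,934,400.

$1,930,000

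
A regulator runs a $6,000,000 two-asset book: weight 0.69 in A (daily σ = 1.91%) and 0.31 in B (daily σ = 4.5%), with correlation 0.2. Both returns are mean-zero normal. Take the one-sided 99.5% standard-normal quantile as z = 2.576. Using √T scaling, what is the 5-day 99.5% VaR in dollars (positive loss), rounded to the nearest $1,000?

σ_p = √(0.69²·1.91² + 0.31²·4.5² + 2·0.2·0.69·0.31·1.91·4.5) = 2.102%.
σ_{5d} = 2.102% × √5 = 4.700%.
VaR = 2.576 × 4.700% = 12.107%; on $6,000,000 that is $726,420.

$726,000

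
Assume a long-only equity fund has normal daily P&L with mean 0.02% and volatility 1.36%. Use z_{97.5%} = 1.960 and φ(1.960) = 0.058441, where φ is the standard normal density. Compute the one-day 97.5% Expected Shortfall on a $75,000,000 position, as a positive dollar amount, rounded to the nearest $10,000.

Tail multiplier: φ(z)/(1−α) = 0.058441 / 0.025 = 2.338.
ES = −(0.02%) + 1.36% × 2.338 = 3.160%.
On $75,000,000: 0.03160 × $75,000,000 = $2,370,000.

$2,370,000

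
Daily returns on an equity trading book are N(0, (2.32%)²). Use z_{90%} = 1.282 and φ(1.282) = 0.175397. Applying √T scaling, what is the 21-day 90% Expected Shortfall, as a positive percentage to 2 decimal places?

18.65%

σ_{21d} = 2.32% × √21 = 10.632%.
ES multiplier = φ(z)/(1−α) = 0.175397/0.1 = 1.754.
ES = 10.632% × 1.754 = 18.649%.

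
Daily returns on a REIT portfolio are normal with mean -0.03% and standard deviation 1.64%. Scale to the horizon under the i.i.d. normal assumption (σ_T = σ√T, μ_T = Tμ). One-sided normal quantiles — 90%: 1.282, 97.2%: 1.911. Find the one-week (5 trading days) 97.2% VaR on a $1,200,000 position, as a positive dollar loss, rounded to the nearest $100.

σ_{5d} = 1.64% × √5 = 3.667%; μ_{5d} = 5 × -0.03% = -0.150%.
VaR = −(-0.150%) + 1.911 × 3.667% = 7.158%.
On $1,200,000: 0.07158 × $1,200,000 = $85,896.

$85,900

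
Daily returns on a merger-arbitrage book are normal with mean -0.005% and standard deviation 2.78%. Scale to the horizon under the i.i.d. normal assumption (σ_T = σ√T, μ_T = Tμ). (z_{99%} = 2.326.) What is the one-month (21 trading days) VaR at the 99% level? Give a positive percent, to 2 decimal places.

σ_{21d} = 2.78% × √21 = 12.740%; μ_{21d} = 21 × -0.005% = -0.105%.
VaR = −(-0.105%) + 2.326 × 12.740% = 29.738%.

29.74%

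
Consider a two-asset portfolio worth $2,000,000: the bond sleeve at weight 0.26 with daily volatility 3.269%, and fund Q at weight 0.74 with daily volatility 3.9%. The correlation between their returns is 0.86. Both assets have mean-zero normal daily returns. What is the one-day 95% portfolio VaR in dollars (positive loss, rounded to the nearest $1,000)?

σ_p² = 0.26²·3.269² + 0.74²·3.9² + 2·0.86·0.26·0.74·3.269·3.9 = 13.2704 (%²).
σ_p = √13.2704 = 3.643%.
At 95%, z = 1.645.
VaR = 1.645 × 3.643% = 5.993%; on $2,000,000 that is $119,860.

$120,000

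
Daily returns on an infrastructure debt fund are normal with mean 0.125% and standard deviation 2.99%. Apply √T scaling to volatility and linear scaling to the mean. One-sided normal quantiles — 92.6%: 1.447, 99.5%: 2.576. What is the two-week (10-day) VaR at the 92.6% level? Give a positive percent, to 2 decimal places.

12.43%

σ_{10d} = 2.99% × √10 = 9.455%; μ_{10d} = 10 × 0.125% = 1.250%.
VaR = −(1.250%) + 1.447 × 9.455% = 12.431%.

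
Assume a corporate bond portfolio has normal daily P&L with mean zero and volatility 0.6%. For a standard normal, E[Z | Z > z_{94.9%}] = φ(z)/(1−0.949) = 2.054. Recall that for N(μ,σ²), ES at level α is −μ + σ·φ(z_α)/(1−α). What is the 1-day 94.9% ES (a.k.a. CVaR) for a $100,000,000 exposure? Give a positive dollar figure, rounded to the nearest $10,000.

$1,230,000

ES = 0.6% × 2.054 = 1.232%.
On $100,000,000: 0.01232 × $100,000,000 = $1,232,000.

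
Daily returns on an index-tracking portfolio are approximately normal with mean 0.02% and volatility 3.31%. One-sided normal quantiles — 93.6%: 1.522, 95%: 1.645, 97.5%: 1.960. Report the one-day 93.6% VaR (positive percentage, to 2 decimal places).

5.02%

VaR = −μ + z·σ = −(0.02%) + 1.522 × 3.31% = 5.018%.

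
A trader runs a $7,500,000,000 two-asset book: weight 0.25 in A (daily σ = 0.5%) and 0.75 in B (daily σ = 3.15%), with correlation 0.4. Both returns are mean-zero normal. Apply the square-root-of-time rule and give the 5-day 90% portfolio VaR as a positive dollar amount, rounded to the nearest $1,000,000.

$519,000,000

σ_p = √(0.25²·0.5² + 0.75²·3.15² + 2·0.4·0.25·0.75·0.5·3.15) = 2.415%.
σ_{5d} = 2.415% × √5 = 5.400%.
z(90%) = 1.282.
VaR = 1.282 × 5.400% = 6.923%; on $7,500,000,000 that is $519,225,000.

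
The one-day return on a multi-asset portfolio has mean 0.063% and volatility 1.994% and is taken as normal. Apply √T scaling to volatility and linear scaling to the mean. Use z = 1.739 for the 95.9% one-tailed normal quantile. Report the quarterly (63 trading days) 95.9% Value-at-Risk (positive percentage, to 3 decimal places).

23.554%

σ_{63d} = 1.994% × √63 = 15.827%; μ_{63d} = 63 × 0.063% = 3.969%.
VaR = −(3.969%) + 1.739 × 15.827% = 23.554%.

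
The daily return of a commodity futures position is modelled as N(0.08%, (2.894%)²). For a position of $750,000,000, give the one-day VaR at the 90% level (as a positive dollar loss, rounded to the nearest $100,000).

$27,200,000

At 90% one-sided, z = 1.282.
VaR = −μ + z·σ = −(0.08%) + 1.282 × 2.894% = 3.630%.
On $750,000,000: 0.03630 × $750,000,000 = $27,225,000.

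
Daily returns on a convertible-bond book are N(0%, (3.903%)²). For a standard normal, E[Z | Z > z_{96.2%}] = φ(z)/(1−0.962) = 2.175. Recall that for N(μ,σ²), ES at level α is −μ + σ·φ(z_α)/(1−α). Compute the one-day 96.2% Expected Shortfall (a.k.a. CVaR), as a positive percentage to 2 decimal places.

ES = 3.903% × 2.175 = 8.489%.

8.49%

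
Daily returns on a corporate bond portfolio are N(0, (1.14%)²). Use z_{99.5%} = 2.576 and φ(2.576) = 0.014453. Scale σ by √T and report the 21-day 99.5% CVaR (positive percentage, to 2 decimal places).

σ_{21d} = 1.14% × √21 = 5.224%.
ES multiplier = φ(z)/(1−α) = 0.014453/0.005 = 2.891.
ES = 5.224% × 2.891 = 15.103%.

15.10%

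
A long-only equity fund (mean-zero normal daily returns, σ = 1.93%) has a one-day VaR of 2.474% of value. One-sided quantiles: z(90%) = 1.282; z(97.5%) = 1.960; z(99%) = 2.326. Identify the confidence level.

Implied z = VaR/σ = 2.474 / 1.93 = 1.282.
This matches z(90%) = 1.282.

90%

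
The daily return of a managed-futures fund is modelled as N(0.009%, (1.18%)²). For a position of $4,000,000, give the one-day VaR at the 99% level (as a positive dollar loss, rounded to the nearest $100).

At 99% one-sided, z = 2.326.
VaR = −μ + z·σ = −(0.009%) + 2.326 × 1.18% = 2.736%.
On $4,000,000: 0.02736 × $4,000,000 = $109,440.

$109,400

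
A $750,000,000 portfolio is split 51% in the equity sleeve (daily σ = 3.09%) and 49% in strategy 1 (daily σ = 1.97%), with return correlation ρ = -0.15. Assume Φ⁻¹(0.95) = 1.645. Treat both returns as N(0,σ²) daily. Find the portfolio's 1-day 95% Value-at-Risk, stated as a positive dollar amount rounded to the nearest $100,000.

$21,200,000

σ_p² = 0.51²·3.09² + 0.49²·1.97² + 2·-0.15·0.51·0.49·3.09·1.97 = 2.9589 (%²).
σ_p = √2.9589 = 1.720%.
VaR = 1.645 × 1.720% = 2.829%; on $750,000,000 that is $21,217,500.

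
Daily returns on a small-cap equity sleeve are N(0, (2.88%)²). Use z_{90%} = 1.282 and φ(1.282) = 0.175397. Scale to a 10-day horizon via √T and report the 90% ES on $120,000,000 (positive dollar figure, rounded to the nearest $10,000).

σ_{10d} = 2.88% × √10 = 9.107%.
ES multiplier = φ(z)/(1−α) = 0.175397/0.1 = 1.754.
ES = 9.107% × 1.754 = 15.974%; on $120,000,000: $19,168,800.

$19,170,000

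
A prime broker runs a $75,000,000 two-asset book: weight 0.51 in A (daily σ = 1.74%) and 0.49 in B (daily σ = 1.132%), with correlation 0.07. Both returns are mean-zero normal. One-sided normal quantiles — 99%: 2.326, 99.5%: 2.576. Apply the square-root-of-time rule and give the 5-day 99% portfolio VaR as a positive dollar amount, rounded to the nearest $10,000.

σ_p = √(0.51²·1.74² + 0.49²·1.132² + 2·0.07·0.51·0.49·1.74·1.132) = 1.079%.
σ_{5d} = 1.079% × √5 = 2.413%.
VaR = 2.326 × 2.413% = 5.613%; on $75,000,000 that is $4,209,750.

$4,210,000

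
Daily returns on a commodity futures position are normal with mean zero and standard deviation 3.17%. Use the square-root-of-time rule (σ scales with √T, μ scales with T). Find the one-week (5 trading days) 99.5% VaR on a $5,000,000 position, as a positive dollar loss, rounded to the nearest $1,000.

$913,000

At 99.5%, z = 2.576.
σ_{5d} = 3.17% × √5 = 7.088%.
VaR = 2.576 × 7.088% = 18.259%.
On $5,000,000: 0.18259 × $5,000,000 = $912,950.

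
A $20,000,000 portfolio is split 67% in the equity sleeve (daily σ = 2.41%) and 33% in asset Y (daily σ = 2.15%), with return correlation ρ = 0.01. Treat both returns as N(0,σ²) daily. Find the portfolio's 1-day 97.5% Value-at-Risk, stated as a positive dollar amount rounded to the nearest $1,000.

σ_p² = 0.67²·2.41² + 0.33²·2.15² + 2·0.01·0.67·0.33·2.41·2.15 = 3.1336 (%²).
σ_p = √3.1336 = 1.770%.
At 97.5%, z = 1.960.
VaR = 1.960 × 1.770% = 3.469%; on $20,000,000 that is $693,800.

$694,000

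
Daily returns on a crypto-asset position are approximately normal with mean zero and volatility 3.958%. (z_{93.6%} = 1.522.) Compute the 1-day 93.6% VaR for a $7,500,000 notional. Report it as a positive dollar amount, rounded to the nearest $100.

VaR = z·σ = 1.522 × 3.958% = 6.024%.
On $7,500,000: 0.06024 × $7,500,000 = $451,800.

$451,800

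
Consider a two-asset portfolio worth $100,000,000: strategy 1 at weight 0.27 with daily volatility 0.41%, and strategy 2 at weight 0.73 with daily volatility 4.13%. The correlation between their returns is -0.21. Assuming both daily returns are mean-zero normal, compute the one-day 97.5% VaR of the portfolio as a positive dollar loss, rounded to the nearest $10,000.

$5,870,000

σ_p² = 0.27²·0.41² + 0.73²·4.13² + 2·-0.21·0.27·0.73·0.41·4.13 = 8.9617 (%²).
σ_p = √8.9617 = 2.994%.
At 97.5%, z = 1.960.
VaR = 1.960 × 2.994% = 5.868%; on $100,000,000 that is $5,868,000.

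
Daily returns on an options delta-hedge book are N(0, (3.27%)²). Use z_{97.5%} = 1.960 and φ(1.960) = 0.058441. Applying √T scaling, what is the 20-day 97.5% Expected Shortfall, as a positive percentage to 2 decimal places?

34.19%

σ_{20d} = 3.27% × √20 = 14.624%.
ES multiplier = φ(z)/(1−α) = 0.058441/0.025 = 2.338.
ES = 14.624% × 2.338 = 34.191%.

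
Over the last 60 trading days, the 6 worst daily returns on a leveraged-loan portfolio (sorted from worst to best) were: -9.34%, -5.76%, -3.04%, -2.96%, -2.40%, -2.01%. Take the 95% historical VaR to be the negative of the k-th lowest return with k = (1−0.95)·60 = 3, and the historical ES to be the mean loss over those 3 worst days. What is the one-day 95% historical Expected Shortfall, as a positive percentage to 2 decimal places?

The 3 worst returns sum to -18.14%.
ES = −(-18.14%) / 3 = 6.0466…% ≈ 6.05%.

6.05%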